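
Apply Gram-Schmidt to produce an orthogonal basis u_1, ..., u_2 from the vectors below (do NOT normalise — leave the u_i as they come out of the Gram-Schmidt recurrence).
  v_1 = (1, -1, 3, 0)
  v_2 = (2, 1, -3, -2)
Orthogonal basis:
  u_1 = (1, -1, 3, 0)
  u_2 = (30/11, 3/11, -9/11, -2)

Apply the Gram-Schmidt recurrence
  u_1 = v_1
  u_i = v_i − Σ_{j<i} ((v_i · u_j) / (u_j · u_j)) · u_j.

Step by step this gives:
  u_1 = (1, -1, 3, 0)
  u_2 = (30/11, 3/11, -9/11, -2)

Orthogonality check:
  u_2 · u_1 = 0 (should be 0)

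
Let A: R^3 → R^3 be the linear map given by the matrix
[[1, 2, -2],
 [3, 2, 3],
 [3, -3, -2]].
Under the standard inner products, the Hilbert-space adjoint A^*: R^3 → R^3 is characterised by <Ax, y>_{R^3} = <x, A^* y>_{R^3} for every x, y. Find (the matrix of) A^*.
A^* = A^T =
[[1, 3, 3],
 [2, 2, -3],
 [-2, 3, -2]]

For real matrices with standard dot products, the defining identity <Ax, y> = <x, A^* y> gives (Ax)^T y = x^T (A^*) y, i.e. x^T A^T y = x^T (A^*) y. Since this holds for all x, y, we must have A^* = A^T. Therefore
A^* =
[[1, 3, 3],
 [2, 2, -3],
 [-2, 3, -2]].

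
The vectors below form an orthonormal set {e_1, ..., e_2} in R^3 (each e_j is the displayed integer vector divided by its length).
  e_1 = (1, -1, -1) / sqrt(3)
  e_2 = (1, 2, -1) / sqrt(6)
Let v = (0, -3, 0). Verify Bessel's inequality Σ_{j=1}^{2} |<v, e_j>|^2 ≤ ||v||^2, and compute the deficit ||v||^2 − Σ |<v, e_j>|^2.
Σ |<v, e_j>|^2 = 9; ||v||^2 = 9; deficit = 0

Write each e_j = u_j / sqrt(<u_j, u_j>) where u_j is the displayed integer vector. Then <v, e_j> = <v, u_j> / sqrt(<u_j, u_j>), so |<v, e_j>|^2 = <v, u_j>^2 / <u_j, u_j>.
Coefficients: <v, e_1> = 3/sqrt(3), <v, e_2> = -6/sqrt(6).
Square and sum: Σ |<v, e_j>|^2 = 9.
Compute ||v||^2 = v·v = 9.
Deficit = 9 − 9 = 0 ≥ 0, confirming Bessel's inequality. (The deficit equals ||v − Σ <v,e_j> e_j||^2, the squared distance from v to span{e_j}.)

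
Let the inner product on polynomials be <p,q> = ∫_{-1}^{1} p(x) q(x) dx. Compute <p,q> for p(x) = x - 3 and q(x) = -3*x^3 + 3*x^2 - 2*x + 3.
<p,q> = -398/15

Expand the product: p(x)·q(x) = -3*x^4 + 12*x^3 - 11*x^2 + 9*x - 9.
∫_{-1}^{1} of each monomial x^k gives [2/(k+1) if k even, 0 if k odd]. Integrating term-by-term (or equivalently evaluating the antiderivative F(x) = -3*x^5/5 + 3*x^4 - 11*x^3/3 + 9*x^2/2 - 9*x at the endpoints):
  F(1) − F(−1) = -173/30 − (623/30) = -398/15.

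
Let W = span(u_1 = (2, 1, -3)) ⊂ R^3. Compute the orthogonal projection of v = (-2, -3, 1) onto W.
proj_W(v) = (-10/7, -5/7, 15/7)

Set up U = [u_1 | ... | u_1] ∈ R^(3×1). The projector onto W = col(U) is P = U (U^T U)^(-1) U^T.
Compute U^T U =
  [14],
and U^T v = (-10).
Solve U^T U · c = U^T v for the coefficients: c = (-5/7). The projection is proj_W(v) = U c.
Check: (v - proj_W(v)) · u_1 = 0  (should be 0).
Result: proj_W(v) = (-10/7, -5/7, 15/7).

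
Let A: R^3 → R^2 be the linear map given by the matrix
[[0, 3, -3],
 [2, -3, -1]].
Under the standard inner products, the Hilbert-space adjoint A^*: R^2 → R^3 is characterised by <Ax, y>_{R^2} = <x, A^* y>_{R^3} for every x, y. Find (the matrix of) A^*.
A^* = A^T =
[[0, 2],
 [3, -3],
 [-3, -1]]

For real matrices with standard dot products, the defining identity <Ax, y> = <x, A^* y> gives (Ax)^T y = x^T (A^*) y, i.e. x^T A^T y = x^T (A^*) y. Since this holds for all x, y, we must have A^* = A^T. Therefore
A^* =
[[0, 2],
 [3, -3],
 [-3, -1]].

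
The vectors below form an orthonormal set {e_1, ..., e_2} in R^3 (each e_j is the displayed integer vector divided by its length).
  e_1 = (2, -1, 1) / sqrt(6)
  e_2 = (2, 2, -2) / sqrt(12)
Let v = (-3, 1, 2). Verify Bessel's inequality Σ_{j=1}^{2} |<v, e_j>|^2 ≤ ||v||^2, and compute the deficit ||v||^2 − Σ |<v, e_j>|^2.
Σ |<v, e_j>|^2 = 19/2; ||v||^2 = 14; deficit = 9/2

Write each e_j = u_j / sqrt(<u_j, u_j>) where u_j is the displayed integer vector. Then <v, e_j> = <v, u_j> / sqrt(<u_j, u_j>), so |<v, e_j>|^2 = <v, u_j>^2 / <u_j, u_j>.
Coefficients: <v, e_1> = -5/sqrt(6), <v, e_2> = -8/sqrt(12).
Square and sum: Σ |<v, e_j>|^2 = 19/2.
Compute ||v||^2 = v·v = 14.
Deficit = 14 − 19/2 = 9/2 ≥ 0, confirming Bessel's inequality. (The deficit equals ||v − Σ <v,e_j> e_j||^2, the squared distance from v to span{e_j}.)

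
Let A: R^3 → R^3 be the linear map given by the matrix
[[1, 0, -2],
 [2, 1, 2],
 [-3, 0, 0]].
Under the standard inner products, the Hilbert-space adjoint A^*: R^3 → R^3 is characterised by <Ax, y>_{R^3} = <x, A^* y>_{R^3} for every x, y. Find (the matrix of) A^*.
A^* = A^T =
[[1, 2, -3],
 [0, 1, 0],
 [-2, 2, 0]]

For real matrices with standard dot products, the defining identity <Ax, y> = <x, A^* y> gives (Ax)^T y = x^T (A^*) y, i.e. x^T A^T y = x^T (A^*) y. Since this holds for all x, y, we must have A^* = A^T. Therefore
A^* =
[[1, 2, -3],
 [0, 1, 0],
 [-2, 2, 0]].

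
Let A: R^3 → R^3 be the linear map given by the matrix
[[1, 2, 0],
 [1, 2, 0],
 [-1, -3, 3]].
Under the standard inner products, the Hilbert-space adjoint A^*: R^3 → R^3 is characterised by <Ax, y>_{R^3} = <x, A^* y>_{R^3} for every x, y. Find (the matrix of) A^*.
A^* = A^T =
[[1, 1, -1],
 [2, 2, -3],
 [0, 0, 3]]

For real matrices with standard dot products, the defining identity <Ax, y> = <x, A^* y> gives (Ax)^T y = x^T (A^*) y, i.e. x^T A^T y = x^T (A^*) y. Since this holds for all x, y, we must have A^* = A^T. Therefore
A^* =
[[1, 1, -1],
 [2, 2, -3],
 [0, 0, 3]].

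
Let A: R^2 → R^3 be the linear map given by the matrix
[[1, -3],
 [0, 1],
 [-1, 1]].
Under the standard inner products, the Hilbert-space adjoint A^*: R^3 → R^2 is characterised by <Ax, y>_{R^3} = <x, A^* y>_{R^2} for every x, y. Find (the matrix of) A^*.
A^* = A^T =
[[1, 0, -1],
 [-3, 1, 1]]

For real matrices with standard dot products, the defining identity <Ax, y> = <x, A^* y> gives (Ax)^T y = x^T (A^*) y, i.e. x^T A^T y = x^T (A^*) y. Since this holds for all x, y, we must have A^* = A^T. Therefore
A^* =
[[1, 0, -1],
 [-3, 1, 1]].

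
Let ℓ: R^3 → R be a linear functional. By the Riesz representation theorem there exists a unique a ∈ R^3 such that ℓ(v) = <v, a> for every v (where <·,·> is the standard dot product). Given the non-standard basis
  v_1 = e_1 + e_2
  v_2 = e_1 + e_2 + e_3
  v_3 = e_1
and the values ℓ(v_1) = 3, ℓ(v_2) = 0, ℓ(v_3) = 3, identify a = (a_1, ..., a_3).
a = (3, 0, -3)

Write a = (a_1, ..., a_3) in the standard basis. For each basis vector v_i, ℓ(v_i) = <v_i, a> is a linear equation in the a_j's. Collect the n equations into a matrix system V a = ℓ, where row i of V is v_i (expressed in the standard basis). Since V is invertible (lower-triangular with 1s on the diagonal, up to permutation), solve by back-substitution:
  V =
[[1, 1, 0],
 [1, 1, 1],
 [1, 0, 0]]
  V a = (3, 0, 3)
Solving gives a = (3, 0, -3).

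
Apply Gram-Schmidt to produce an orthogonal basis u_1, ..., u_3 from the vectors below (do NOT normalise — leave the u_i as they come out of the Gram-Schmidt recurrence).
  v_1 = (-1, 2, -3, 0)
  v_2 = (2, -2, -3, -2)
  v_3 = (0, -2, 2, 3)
Orthogonal basis:
  u_1 = (-1, 2, -3, 0)
  u_2 = (31/14, -17/7, -33/14, -2)
  u_3 = (-22/285, -362/285, -78/95, 691/285)

Apply the Gram-Schmidt recurrence
  u_1 = v_1
  u_i = v_i − Σ_{j<i} ((v_i · u_j) / (u_j · u_j)) · u_j.

Step by step this gives:
  u_1 = (-1, 2, -3, 0)
  u_2 = (31/14, -17/7, -33/14, -2)
  u_3 = (-22/285, -362/285, -78/95, 691/285)

Orthogonality check:
  u_2 · u_1 = 0 (should be 0)
  u_3 · u_1 = 0 (should be 0)
  u_3 · u_2 = 0 (should be 0)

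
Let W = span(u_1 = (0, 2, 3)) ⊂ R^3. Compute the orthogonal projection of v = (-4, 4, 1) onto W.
proj_W(v) = (0, 22/13, 33/13)

Set up U = [u_1 | ... | u_1] ∈ R^(3×1). The projector onto W = col(U) is P = U (U^T U)^(-1) U^T.
Compute U^T U =
  [13],
and U^T v = (11).
Solve U^T U · c = U^T v for the coefficients: c = (11/13). The projection is proj_W(v) = U c.
Check: (v - proj_W(v)) · u_1 = 0  (should be 0).
Result: proj_W(v) = (0, 22/13, 33/13).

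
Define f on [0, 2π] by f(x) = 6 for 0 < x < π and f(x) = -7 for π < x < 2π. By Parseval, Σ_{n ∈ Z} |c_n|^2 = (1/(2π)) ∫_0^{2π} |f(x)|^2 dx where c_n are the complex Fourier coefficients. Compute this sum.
Σ |c_n|^2 = 85/2

Parseval equates the L^2 energy of f (normalised by 1/(2π)) with the ℓ^2 sum of its Fourier coefficients: (1/(2π)) ∫_0^{2π} |f|^2 = Σ |c_n|^2.
Compute the left side: (1/(2π)) [∫_0^π 6^2 dx + ∫_π^{2π} (-7)^2 dx] = (1/(2π)) · (36π + 49π) = (36 + 49)/2 = 85/2.
So Σ_{n ∈ Z} |c_n|^2 = 85/2.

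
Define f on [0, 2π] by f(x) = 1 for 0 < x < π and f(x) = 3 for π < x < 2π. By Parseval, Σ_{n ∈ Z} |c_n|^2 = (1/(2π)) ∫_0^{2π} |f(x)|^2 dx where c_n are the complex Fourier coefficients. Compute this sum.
Σ |c_n|^2 = 5

Parseval equates the L^2 energy of f (normalised by 1/(2π)) with the ℓ^2 sum of its Fourier coefficients: (1/(2π)) ∫_0^{2π} |f|^2 = Σ |c_n|^2.
Compute the left side: (1/(2π)) [∫_0^π 1^2 dx + ∫_π^{2π} 3^2 dx] = (1/(2π)) · (1π + 9π) = (1 + 9)/2 = 5.
So Σ_{n ∈ Z} |c_n|^2 = 5.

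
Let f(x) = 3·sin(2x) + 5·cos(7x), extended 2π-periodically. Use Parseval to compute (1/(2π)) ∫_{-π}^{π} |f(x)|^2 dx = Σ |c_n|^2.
Σ |c_n|^2 = 17

Expand |f|^2 and use orthogonality of {sin(nx), cos(mx)} on [-π, π]:
  ∫_{-π}^{π} sin(nx)^2 dx = π, ∫ cos(mx)^2 dx = π, and cross terms integrate to 0.
So ∫_{-π}^{π} f(x)^2 dx = 3^2 · π + 5^2 · π = (9 + 25)π.
Divide by 2π: (9 + 25)/2 = 17.
By Parseval, this equals Σ |c_n|^2.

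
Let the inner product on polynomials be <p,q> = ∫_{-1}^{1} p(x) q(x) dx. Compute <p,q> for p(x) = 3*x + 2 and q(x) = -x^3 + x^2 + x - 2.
<p,q> = -88/15

Expand the product: p(x)·q(x) = -3*x^4 + x^3 + 5*x^2 - 4*x - 4.
∫_{-1}^{1} of each monomial x^k gives [2/(k+1) if k even, 0 if k odd]. Integrating term-by-term (or equivalently evaluating the antiderivative F(x) = -3*x^5/5 + x^4/4 + 5*x^3/3 - 2*x^2 - 4*x at the endpoints):
  F(1) − F(−1) = -281/60 − (71/60) = -88/15.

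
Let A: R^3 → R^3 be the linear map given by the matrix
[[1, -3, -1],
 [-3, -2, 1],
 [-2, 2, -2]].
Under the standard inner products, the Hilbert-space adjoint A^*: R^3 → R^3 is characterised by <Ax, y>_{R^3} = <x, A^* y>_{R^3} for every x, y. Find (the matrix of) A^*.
A^* = A^T =
[[1, -3, -2],
 [-3, -2, 2],
 [-1, 1, -2]]

For real matrices with standard dot products, the defining identity <Ax, y> = <x, A^* y> gives (Ax)^T y = x^T (A^*) y, i.e. x^T A^T y = x^T (A^*) y. Since this holds for all x, y, we must have A^* = A^T. Therefore
A^* =
[[1, -3, -2],
 [-3, -2, 2],
 [-1, 1, -2]].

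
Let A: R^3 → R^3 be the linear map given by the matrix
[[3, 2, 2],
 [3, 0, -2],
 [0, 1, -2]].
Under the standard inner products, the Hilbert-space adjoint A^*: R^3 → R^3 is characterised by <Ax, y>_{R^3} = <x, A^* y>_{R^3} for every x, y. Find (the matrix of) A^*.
A^* = A^T =
[[3, 3, 0],
 [2, 0, 1],
 [2, -2, -2]]

For real matrices with standard dot products, the defining identity <Ax, y> = <x, A^* y> gives (Ax)^T y = x^T (A^*) y, i.e. x^T A^T y = x^T (A^*) y. Since this holds for all x, y, we must have A^* = A^T. Therefore
A^* =
[[3, 3, 0],
 [2, 0, 1],
 [2, -2, -2]].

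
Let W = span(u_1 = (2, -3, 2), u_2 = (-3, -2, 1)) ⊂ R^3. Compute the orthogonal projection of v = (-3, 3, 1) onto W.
proj_W(v) = (-331/117, 191/117, -11/9)

Set up U = [u_1 | ... | u_2] ∈ R^(3×2). The projector onto W = col(U) is P = U (U^T U)^(-1) U^T.
Compute U^T U =
  [17, 2]
  [2, 14],
and U^T v = (-13, 4).
Solve U^T U · c = U^T v for the coefficients: c = (-95/117, 47/117). The projection is proj_W(v) = U c.
Check: (v - proj_W(v)) · u_1 = 0  (should be 0).
Check: (v - proj_W(v)) · u_2 = 0  (should be 0).
Result: proj_W(v) = (-331/117, 191/117, -11/9).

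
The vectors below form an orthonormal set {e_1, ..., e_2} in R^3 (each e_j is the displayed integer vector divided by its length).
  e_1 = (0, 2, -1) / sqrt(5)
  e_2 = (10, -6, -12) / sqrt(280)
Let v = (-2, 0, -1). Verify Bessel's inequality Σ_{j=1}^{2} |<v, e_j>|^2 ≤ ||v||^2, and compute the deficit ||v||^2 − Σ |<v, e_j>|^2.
Σ |<v, e_j>|^2 = 3/7; ||v||^2 = 5; deficit = 32/7

Write each e_j = u_j / sqrt(<u_j, u_j>) where u_j is the displayed integer vector. Then <v, e_j> = <v, u_j> / sqrt(<u_j, u_j>), so |<v, e_j>|^2 = <v, u_j>^2 / <u_j, u_j>.
Coefficients: <v, e_1> = 1/sqrt(5), <v, e_2> = -8/sqrt(280).
Square and sum: Σ |<v, e_j>|^2 = 3/7.
Compute ||v||^2 = v·v = 5.
Deficit = 5 − 3/7 = 32/7 ≥ 0, confirming Bessel's inequality. (The deficit equals ||v − Σ <v,e_j> e_j||^2, the squared distance from v to span{e_j}.)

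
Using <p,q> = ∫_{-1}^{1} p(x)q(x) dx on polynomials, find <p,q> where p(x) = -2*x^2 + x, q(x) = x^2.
<p,q> = -4/5

Expand the product: p(x)·q(x) = -2*x^4 + x^3.
∫_{-1}^{1} of each monomial x^k gives [2/(k+1) if k even, 0 if k odd]. Integrating term-by-term (or equivalently evaluating the antiderivative F(x) = -2*x^5/5 + x^4/4 at the endpoints):
  F(1) − F(−1) = -3/20 − (13/20) = -4/5.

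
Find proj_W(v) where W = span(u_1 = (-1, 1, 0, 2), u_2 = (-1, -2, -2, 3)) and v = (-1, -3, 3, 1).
proj_W(v) = (-4/83, -68/83, -48/83, 32/83)

Set up U = [u_1 | ... | u_2] ∈ R^(4×2). The projector onto W = col(U) is P = U (U^T U)^(-1) U^T.
Compute U^T U =
  [6, 5]
  [5, 18],
and U^T v = (0, 4).
Solve U^T U · c = U^T v for the coefficients: c = (-20/83, 24/83). The projection is proj_W(v) = U c.
Check: (v - proj_W(v)) · u_1 = 0  (should be 0).
Check: (v - proj_W(v)) · u_2 = 0  (should be 0).
Result: proj_W(v) = (-4/83, -68/83, -48/83, 32/83).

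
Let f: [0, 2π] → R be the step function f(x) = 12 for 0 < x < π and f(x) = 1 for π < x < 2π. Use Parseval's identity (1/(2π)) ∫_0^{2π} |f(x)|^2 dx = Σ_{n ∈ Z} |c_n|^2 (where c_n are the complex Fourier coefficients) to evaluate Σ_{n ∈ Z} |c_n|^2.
Σ |c_n|^2 = 145/2

Parseval equates the L^2 energy of f (normalised by 1/(2π)) with the ℓ^2 sum of its Fourier coefficients: (1/(2π)) ∫_0^{2π} |f|^2 = Σ |c_n|^2.
Compute the left side: (1/(2π)) [∫_0^π 12^2 dx + ∫_π^{2π} 1^2 dx] = (1/(2π)) · (144π + 1π) = (144 + 1)/2 = 145/2.
So Σ_{n ∈ Z} |c_n|^2 = 145/2.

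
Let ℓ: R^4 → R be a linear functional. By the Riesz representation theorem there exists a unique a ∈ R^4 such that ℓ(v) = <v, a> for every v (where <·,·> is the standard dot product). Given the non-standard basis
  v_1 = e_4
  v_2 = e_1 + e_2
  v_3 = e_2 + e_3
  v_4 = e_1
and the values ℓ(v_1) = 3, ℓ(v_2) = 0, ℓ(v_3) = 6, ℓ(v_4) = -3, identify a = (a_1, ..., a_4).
a = (-3, 3, 3, 3)

Write a = (a_1, ..., a_4) in the standard basis. For each basis vector v_i, ℓ(v_i) = <v_i, a> is a linear equation in the a_j's. Collect the n equations into a matrix system V a = ℓ, where row i of V is v_i (expressed in the standard basis). Since V is invertible (lower-triangular with 1s on the diagonal, up to permutation), solve by back-substitution:
  V =
[[0, 0, 0, 1],
 [1, 1, 0, 0],
 [0, 1, 1, 0],
 [1, 0, 0, 0]]
  V a = (3, 0, 6, -3)
Solving gives a = (-3, 3, 3, 3).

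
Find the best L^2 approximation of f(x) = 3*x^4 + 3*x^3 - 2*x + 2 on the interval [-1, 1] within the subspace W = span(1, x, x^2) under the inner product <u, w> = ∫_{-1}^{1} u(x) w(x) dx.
g(x) = 18*x^2/7 - x/5 + 61/35

The best approximation g ∈ W is the orthogonal projection of f onto W. Writing g = a_0 + a_1 x + a_2 x^2, the coefficients solve the normal equations G · a = b where
  G_{ij} = <φ_i, φ_j> and b_i = <f, φ_i>, with φ_0 = 1, φ_1 = x, φ_2 = x^2.
G =
  [2, 0, 2/3]
  [0, 2/3, 0]
  [2/3, 0, 2/5],
b = (26/5, -2/15, 46/21).
Solving gives a_0 = 61/35, a_1 = -1/5, a_2 = 18/7, so
  g(x) = 18*x^2/7 - x/5 + 61/35.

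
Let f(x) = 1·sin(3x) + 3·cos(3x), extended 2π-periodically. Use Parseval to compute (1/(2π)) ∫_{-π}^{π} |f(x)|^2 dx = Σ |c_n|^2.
Σ |c_n|^2 = 5

Expand |f|^2 and use orthogonality of {sin(nx), cos(mx)} on [-π, π]:
  ∫_{-π}^{π} sin(nx)^2 dx = π, ∫ cos(mx)^2 dx = π, and cross terms integrate to 0.
So ∫_{-π}^{π} f(x)^2 dx = 1^2 · π + 3^2 · π = (1 + 9)π.
Divide by 2π: (1 + 9)/2 = 5.
By Parseval, this equals Σ |c_n|^2.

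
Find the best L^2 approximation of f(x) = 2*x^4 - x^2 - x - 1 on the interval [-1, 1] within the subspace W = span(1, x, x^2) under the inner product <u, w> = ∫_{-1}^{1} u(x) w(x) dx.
g(x) = 5*x^2/7 - x - 41/35

The best approximation g ∈ W is the orthogonal projection of f onto W. Writing g = a_0 + a_1 x + a_2 x^2, the coefficients solve the normal equations G · a = b where
  G_{ij} = <φ_i, φ_j> and b_i = <f, φ_i>, with φ_0 = 1, φ_1 = x, φ_2 = x^2.
G =
  [2, 0, 2/3]
  [0, 2/3, 0]
  [2/3, 0, 2/5],
b = (-28/15, -2/3, -52/105).
Solving gives a_0 = -41/35, a_1 = -1, a_2 = 5/7, so
  g(x) = 5*x^2/7 - x - 41/35.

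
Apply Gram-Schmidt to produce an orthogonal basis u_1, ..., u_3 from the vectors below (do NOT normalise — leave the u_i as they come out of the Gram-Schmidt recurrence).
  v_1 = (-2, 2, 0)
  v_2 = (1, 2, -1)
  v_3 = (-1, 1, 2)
Orthogonal basis:
  u_1 = (-2, 2, 0)
  u_2 = (3/2, 3/2, -1)
  u_3 = (6/11, 6/11, 18/11)

Apply the Gram-Schmidt recurrence
  u_1 = v_1
  u_i = v_i − Σ_{j<i} ((v_i · u_j) / (u_j · u_j)) · u_j.

Step by step this gives:
  u_1 = (-2, 2, 0)
  u_2 = (3/2, 3/2, -1)
  u_3 = (6/11, 6/11, 18/11)

Orthogonality check:
  u_2 · u_1 = 0 (should be 0)
  u_3 · u_1 = 0 (should be 0)
  u_3 · u_2 = 0 (should be 0)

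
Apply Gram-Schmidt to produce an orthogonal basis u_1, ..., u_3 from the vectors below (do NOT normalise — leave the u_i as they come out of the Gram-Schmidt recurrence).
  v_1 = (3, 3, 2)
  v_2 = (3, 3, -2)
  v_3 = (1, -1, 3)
Orthogonal basis:
  u_1 = (3, 3, 2)
  u_2 = (12/11, 12/11, -36/11)
  u_3 = (1, -1, 0)

Apply the Gram-Schmidt recurrence
  u_1 = v_1
  u_i = v_i − Σ_{j<i} ((v_i · u_j) / (u_j · u_j)) · u_j.

Step by step this gives:
  u_1 = (3, 3, 2)
  u_2 = (12/11, 12/11, -36/11)
  u_3 = (1, -1, 0)

Orthogonality check:
  u_2 · u_1 = 0 (should be 0)
  u_3 · u_1 = 0 (should be 0)
  u_3 · u_2 = 0 (should be 0)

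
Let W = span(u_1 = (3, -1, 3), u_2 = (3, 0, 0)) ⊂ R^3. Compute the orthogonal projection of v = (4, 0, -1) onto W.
proj_W(v) = (4, 3/10, -9/10)

Set up U = [u_1 | ... | u_2] ∈ R^(3×2). The projector onto W = col(U) is P = U (U^T U)^(-1) U^T.
Compute U^T U =
  [19, 9]
  [9, 9],
and U^T v = (9, 12).
Solve U^T U · c = U^T v for the coefficients: c = (-3/10, 49/30). The projection is proj_W(v) = U c.
Check: (v - proj_W(v)) · u_1 = 0  (should be 0).
Check: (v - proj_W(v)) · u_2 = 0  (should be 0).
Result: proj_W(v) = (4, 3/10, -9/10).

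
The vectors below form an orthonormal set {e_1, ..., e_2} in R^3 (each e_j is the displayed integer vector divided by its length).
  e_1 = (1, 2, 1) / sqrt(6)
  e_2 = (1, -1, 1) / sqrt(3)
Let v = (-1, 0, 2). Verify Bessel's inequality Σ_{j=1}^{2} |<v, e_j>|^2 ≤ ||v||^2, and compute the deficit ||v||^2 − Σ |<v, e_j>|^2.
Σ |<v, e_j>|^2 = 1/2; ||v||^2 = 5; deficit = 9/2

Write each e_j = u_j / sqrt(<u_j, u_j>) where u_j is the displayed integer vector. Then <v, e_j> = <v, u_j> / sqrt(<u_j, u_j>), so |<v, e_j>|^2 = <v, u_j>^2 / <u_j, u_j>.
Coefficients: <v, e_1> = 1/sqrt(6), <v, e_2> = 1/sqrt(3).
Square and sum: Σ |<v, e_j>|^2 = 1/2.
Compute ||v||^2 = v·v = 5.
Deficit = 5 − 1/2 = 9/2 ≥ 0, confirming Bessel's inequality. (The deficit equals ||v − Σ <v,e_j> e_j||^2, the squared distance from v to span{e_j}.)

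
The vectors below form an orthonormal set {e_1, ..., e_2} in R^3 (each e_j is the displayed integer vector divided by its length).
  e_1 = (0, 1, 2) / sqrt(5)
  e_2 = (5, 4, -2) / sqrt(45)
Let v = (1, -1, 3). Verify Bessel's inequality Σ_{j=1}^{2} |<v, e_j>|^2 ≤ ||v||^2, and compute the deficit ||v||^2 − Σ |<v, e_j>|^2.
Σ |<v, e_j>|^2 = 50/9; ||v||^2 = 11; deficit = 49/9

Write each e_j = u_j / sqrt(<u_j, u_j>) where u_j is the displayed integer vector. Then <v, e_j> = <v, u_j> / sqrt(<u_j, u_j>), so |<v, e_j>|^2 = <v, u_j>^2 / <u_j, u_j>.
Coefficients: <v, e_1> = 5/sqrt(5), <v, e_2> = -5/sqrt(45).
Square and sum: Σ |<v, e_j>|^2 = 50/9.
Compute ||v||^2 = v·v = 11.
Deficit = 11 − 50/9 = 49/9 ≥ 0, confirming Bessel's inequality. (The deficit equals ||v − Σ <v,e_j> e_j||^2, the squared distance from v to span{e_j}.)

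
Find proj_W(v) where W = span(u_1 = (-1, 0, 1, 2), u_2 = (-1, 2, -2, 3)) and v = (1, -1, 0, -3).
proj_W(v) = (103/83, -74/83, 8/83, -243/83)

Set up U = [u_1 | ... | u_2] ∈ R^(4×2). The projector onto W = col(U) is P = U (U^T U)^(-1) U^T.
Compute U^T U =
  [6, 5]
  [5, 18],
and U^T v = (-7, -12).
Solve U^T U · c = U^T v for the coefficients: c = (-66/83, -37/83). The projection is proj_W(v) = U c.
Check: (v - proj_W(v)) · u_1 = 0  (should be 0).
Check: (v - proj_W(v)) · u_2 = 0  (should be 0).
Result: proj_W(v) = (103/83, -74/83, 8/83, -243/83).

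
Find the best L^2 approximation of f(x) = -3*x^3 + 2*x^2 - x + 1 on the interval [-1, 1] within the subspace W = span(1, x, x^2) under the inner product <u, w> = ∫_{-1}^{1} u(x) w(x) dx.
g(x) = 2*x^2 - 14*x/5 + 1

The best approximation g ∈ W is the orthogonal projection of f onto W. Writing g = a_0 + a_1 x + a_2 x^2, the coefficients solve the normal equations G · a = b where
  G_{ij} = <φ_i, φ_j> and b_i = <f, φ_i>, with φ_0 = 1, φ_1 = x, φ_2 = x^2.
G =
  [2, 0, 2/3]
  [0, 2/3, 0]
  [2/3, 0, 2/5],
b = (10/3, -28/15, 22/15).
Solving gives a_0 = 1, a_1 = -14/5, a_2 = 2, so
  g(x) = 2*x^2 - 14*x/5 + 1.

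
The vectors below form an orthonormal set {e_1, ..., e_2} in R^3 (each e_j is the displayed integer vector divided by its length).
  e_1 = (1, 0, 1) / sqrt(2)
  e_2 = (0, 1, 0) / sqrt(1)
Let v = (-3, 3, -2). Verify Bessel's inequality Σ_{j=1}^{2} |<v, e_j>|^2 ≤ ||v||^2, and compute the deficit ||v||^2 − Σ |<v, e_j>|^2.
Σ |<v, e_j>|^2 = 43/2; ||v||^2 = 22; deficit = 1/2

Write each e_j = u_j / sqrt(<u_j, u_j>) where u_j is the displayed integer vector. Then <v, e_j> = <v, u_j> / sqrt(<u_j, u_j>), so |<v, e_j>|^2 = <v, u_j>^2 / <u_j, u_j>.
Coefficients: <v, e_1> = -5/sqrt(2), <v, e_2> = 3/sqrt(1).
Square and sum: Σ |<v, e_j>|^2 = 43/2.
Compute ||v||^2 = v·v = 22.
Deficit = 22 − 43/2 = 1/2 ≥ 0, confirming Bessel's inequality. (The deficit equals ||v − Σ <v,e_j> e_j||^2, the squared distance from v to span{e_j}.)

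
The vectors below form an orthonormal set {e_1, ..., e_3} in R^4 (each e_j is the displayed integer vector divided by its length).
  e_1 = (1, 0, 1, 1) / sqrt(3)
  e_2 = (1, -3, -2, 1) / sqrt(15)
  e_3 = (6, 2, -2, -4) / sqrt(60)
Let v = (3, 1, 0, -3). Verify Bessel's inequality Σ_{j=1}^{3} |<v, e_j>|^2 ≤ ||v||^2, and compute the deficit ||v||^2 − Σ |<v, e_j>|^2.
Σ |<v, e_j>|^2 = 53/3; ||v||^2 = 19; deficit = 4/3

Write each e_j = u_j / sqrt(<u_j, u_j>) where u_j is the displayed integer vector. Then <v, e_j> = <v, u_j> / sqrt(<u_j, u_j>), so |<v, e_j>|^2 = <v, u_j>^2 / <u_j, u_j>.
Coefficients: <v, e_1> = 0/sqrt(3), <v, e_2> = -3/sqrt(15), <v, e_3> = 32/sqrt(60).
Square and sum: Σ |<v, e_j>|^2 = 53/3.
Compute ||v||^2 = v·v = 19.
Deficit = 19 − 53/3 = 4/3 ≥ 0, confirming Bessel's inequality. (The deficit equals ||v − Σ <v,e_j> e_j||^2, the squared distance from v to span{e_j}.)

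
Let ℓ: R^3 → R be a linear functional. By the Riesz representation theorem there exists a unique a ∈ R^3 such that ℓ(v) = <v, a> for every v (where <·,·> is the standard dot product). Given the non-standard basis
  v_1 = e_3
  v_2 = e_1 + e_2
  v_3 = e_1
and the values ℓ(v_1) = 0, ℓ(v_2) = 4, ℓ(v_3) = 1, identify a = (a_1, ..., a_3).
a = (1, 3, 0)

Write a = (a_1, ..., a_3) in the standard basis. For each basis vector v_i, ℓ(v_i) = <v_i, a> is a linear equation in the a_j's. Collect the n equations into a matrix system V a = ℓ, where row i of V is v_i (expressed in the standard basis). Since V is invertible (lower-triangular with 1s on the diagonal, up to permutation), solve by back-substitution:
  V =
[[0, 0, 1],
 [1, 1, 0],
 [1, 0, 0]]
  V a = (0, 4, 1)
Solving gives a = (1, 3, 0).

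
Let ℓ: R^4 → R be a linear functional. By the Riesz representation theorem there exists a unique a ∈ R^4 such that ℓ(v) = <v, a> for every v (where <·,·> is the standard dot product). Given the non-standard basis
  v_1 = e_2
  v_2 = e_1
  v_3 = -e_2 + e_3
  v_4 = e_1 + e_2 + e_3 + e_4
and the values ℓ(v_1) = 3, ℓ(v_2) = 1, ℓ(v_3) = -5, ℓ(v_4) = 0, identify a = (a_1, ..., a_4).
a = (1, 3, -2, -2)

Write a = (a_1, ..., a_4) in the standard basis. For each basis vector v_i, ℓ(v_i) = <v_i, a> is a linear equation in the a_j's. Collect the n equations into a matrix system V a = ℓ, where row i of V is v_i (expressed in the standard basis). Since V is invertible (lower-triangular with 1s on the diagonal, up to permutation), solve by back-substitution:
  V =
[[0, 1, 0, 0],
 [1, 0, 0, 0],
 [0, -1, 1, 0],
 [1, 1, 1, 1]]
  V a = (3, 1, -5, 0)
Solving gives a = (1, 3, -2, -2).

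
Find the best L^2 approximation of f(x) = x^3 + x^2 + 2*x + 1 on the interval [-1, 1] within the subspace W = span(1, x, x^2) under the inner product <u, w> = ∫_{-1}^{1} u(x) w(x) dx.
g(x) = x^2 + 13*x/5 + 1

The best approximation g ∈ W is the orthogonal projection of f onto W. Writing g = a_0 + a_1 x + a_2 x^2, the coefficients solve the normal equations G · a = b where
  G_{ij} = <φ_i, φ_j> and b_i = <f, φ_i>, with φ_0 = 1, φ_1 = x, φ_2 = x^2.
G =
  [2, 0, 2/3]
  [0, 2/3, 0]
  [2/3, 0, 2/5],
b = (8/3, 26/15, 16/15).
Solving gives a_0 = 1, a_1 = 13/5, a_2 = 1, so
  g(x) = x^2 + 13*x/5 + 1.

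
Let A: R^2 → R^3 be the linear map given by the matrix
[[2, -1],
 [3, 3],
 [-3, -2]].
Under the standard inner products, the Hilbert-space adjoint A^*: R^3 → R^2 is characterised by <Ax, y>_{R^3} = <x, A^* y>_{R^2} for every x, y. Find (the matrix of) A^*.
A^* = A^T =
[[2, 3, -3],
 [-1, 3, -2]]

For real matrices with standard dot products, the defining identity <Ax, y> = <x, A^* y> gives (Ax)^T y = x^T (A^*) y, i.e. x^T A^T y = x^T (A^*) y. Since this holds for all x, y, we must have A^* = A^T. Therefore
A^* =
[[2, 3, -3],
 [-1, 3, -2]].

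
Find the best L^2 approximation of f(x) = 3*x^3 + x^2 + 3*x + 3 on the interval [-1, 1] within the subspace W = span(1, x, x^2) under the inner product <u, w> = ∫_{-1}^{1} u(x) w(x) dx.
g(x) = x^2 + 24*x/5 + 3

The best approximation g ∈ W is the orthogonal projection of f onto W. Writing g = a_0 + a_1 x + a_2 x^2, the coefficients solve the normal equations G · a = b where
  G_{ij} = <φ_i, φ_j> and b_i = <f, φ_i>, with φ_0 = 1, φ_1 = x, φ_2 = x^2.
G =
  [2, 0, 2/3]
  [0, 2/3, 0]
  [2/3, 0, 2/5],
b = (20/3, 16/5, 12/5).
Solving gives a_0 = 3, a_1 = 24/5, a_2 = 1, so
  g(x) = x^2 + 24*x/5 + 3.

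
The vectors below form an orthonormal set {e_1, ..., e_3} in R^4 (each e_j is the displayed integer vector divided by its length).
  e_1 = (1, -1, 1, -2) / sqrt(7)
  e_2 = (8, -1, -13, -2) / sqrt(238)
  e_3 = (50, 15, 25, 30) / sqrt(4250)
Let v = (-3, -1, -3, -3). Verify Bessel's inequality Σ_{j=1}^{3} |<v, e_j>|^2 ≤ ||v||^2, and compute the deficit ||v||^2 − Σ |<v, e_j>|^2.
Σ |<v, e_j>|^2 = 139/5; ||v||^2 = 28; deficit = 1/5

Write each e_j = u_j / sqrt(<u_j, u_j>) where u_j is the displayed integer vector. Then <v, e_j> = <v, u_j> / sqrt(<u_j, u_j>), so |<v, e_j>|^2 = <v, u_j>^2 / <u_j, u_j>.
Coefficients: <v, e_1> = 1/sqrt(7), <v, e_2> = 22/sqrt(238), <v, e_3> = -330/sqrt(4250).
Square and sum: Σ |<v, e_j>|^2 = 139/5.
Compute ||v||^2 = v·v = 28.
Deficit = 28 − 139/5 = 1/5 ≥ 0, confirming Bessel's inequality. (The deficit equals ||v − Σ <v,e_j> e_j||^2, the squared distance from v to span{e_j}.)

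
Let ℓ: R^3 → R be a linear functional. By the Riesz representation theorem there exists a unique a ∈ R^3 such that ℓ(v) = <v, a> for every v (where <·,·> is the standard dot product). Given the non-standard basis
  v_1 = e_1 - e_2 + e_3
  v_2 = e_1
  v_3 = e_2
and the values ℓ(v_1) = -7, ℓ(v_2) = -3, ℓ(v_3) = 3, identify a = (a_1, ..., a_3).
a = (-3, 3, -1)

Write a = (a_1, ..., a_3) in the standard basis. For each basis vector v_i, ℓ(v_i) = <v_i, a> is a linear equation in the a_j's. Collect the n equations into a matrix system V a = ℓ, where row i of V is v_i (expressed in the standard basis). Since V is invertible (lower-triangular with 1s on the diagonal, up to permutation), solve by back-substitution:
  V =
[[1, -1, 1],
 [1, 0, 0],
 [0, 1, 0]]
  V a = (-7, -3, 3)
Solving gives a = (-3, 3, -1).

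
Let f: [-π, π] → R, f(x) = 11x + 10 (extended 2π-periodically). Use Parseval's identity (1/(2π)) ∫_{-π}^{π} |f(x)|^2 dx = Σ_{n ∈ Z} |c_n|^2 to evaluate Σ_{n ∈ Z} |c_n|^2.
Σ |c_n|^2 = 121π^2/3 + 100

Expand and integrate term by term over [-π, π]:
  ∫ (11x)^2 dx = 121·(2π^3/3); ∫ 2·11·(10)·x dx = 0 (odd integrand); ∫ 10^2 dx = 100·2π.
So (1/(2π)) ∫_{-π}^{π} (11x + 10)^2 dx = 121π^2/3 + 100 = 121π^2/3 + 100.
Parseval ⇒ Σ |c_n|^2 = 121π^2/3 + 100.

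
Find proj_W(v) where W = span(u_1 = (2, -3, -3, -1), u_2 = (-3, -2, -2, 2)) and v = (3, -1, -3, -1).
proj_W(v) = (1257/467, -943/467, -943/467, -701/467)

Set up U = [u_1 | ... | u_2] ∈ R^(4×2). The projector onto W = col(U) is P = U (U^T U)^(-1) U^T.
Compute U^T U =
  [23, 4]
  [4, 21],
and U^T v = (19, -3).
Solve U^T U · c = U^T v for the coefficients: c = (411/467, -145/467). The projection is proj_W(v) = U c.
Check: (v - proj_W(v)) · u_1 = 0  (should be 0).
Check: (v - proj_W(v)) · u_2 = 0  (should be 0).
Result: proj_W(v) = (1257/467, -943/467, -943/467, -701/467).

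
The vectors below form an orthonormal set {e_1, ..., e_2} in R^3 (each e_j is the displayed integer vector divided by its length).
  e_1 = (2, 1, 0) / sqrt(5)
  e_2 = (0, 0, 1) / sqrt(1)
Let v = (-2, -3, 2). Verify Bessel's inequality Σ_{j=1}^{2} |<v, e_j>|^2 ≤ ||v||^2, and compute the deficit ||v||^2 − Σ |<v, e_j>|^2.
Σ |<v, e_j>|^2 = 69/5; ||v||^2 = 17; deficit = 16/5

Write each e_j = u_j / sqrt(<u_j, u_j>) where u_j is the displayed integer vector. Then <v, e_j> = <v, u_j> / sqrt(<u_j, u_j>), so |<v, e_j>|^2 = <v, u_j>^2 / <u_j, u_j>.
Coefficients: <v, e_1> = -7/sqrt(5), <v, e_2> = 2/sqrt(1).
Square and sum: Σ |<v, e_j>|^2 = 69/5.
Compute ||v||^2 = v·v = 17.
Deficit = 17 − 69/5 = 16/5 ≥ 0, confirming Bessel's inequality. (The deficit equals ||v − Σ <v,e_j> e_j||^2, the squared distance from v to span{e_j}.)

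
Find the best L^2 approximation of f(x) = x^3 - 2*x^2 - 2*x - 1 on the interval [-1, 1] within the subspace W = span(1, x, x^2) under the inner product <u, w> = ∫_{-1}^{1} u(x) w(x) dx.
g(x) = -2*x^2 - 7*x/5 - 1

The best approximation g ∈ W is the orthogonal projection of f onto W. Writing g = a_0 + a_1 x + a_2 x^2, the coefficients solve the normal equations G · a = b where
  G_{ij} = <φ_i, φ_j> and b_i = <f, φ_i>, with φ_0 = 1, φ_1 = x, φ_2 = x^2.
G =
  [2, 0, 2/3]
  [0, 2/3, 0]
  [2/3, 0, 2/5],
b = (-10/3, -14/15, -22/15).
Solving gives a_0 = -1, a_1 = -7/5, a_2 = -2, so
  g(x) = -2*x^2 - 7*x/5 - 1.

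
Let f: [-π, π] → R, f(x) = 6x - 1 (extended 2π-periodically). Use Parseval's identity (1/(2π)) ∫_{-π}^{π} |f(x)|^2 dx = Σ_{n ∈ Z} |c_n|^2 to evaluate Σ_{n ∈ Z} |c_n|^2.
Σ |c_n|^2 = 12π^2 + 1

Expand and integrate term by term over [-π, π]:
  ∫ (6x)^2 dx = 36·(2π^3/3); ∫ 2·6·(-1)·x dx = 0 (odd integrand); ∫ (-1)^2 dx = 1·2π.
So (1/(2π)) ∫_{-π}^{π} (6x - 1)^2 dx = 36π^2/3 + 1 = 12π^2 + 1.
Parseval ⇒ Σ |c_n|^2 = 12π^2 + 1.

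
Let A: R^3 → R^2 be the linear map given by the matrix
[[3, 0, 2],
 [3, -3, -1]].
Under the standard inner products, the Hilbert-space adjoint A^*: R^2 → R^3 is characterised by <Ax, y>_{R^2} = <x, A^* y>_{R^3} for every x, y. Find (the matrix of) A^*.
A^* = A^T =
[[3, 3],
 [0, -3],
 [2, -1]]

For real matrices with standard dot products, the defining identity <Ax, y> = <x, A^* y> gives (Ax)^T y = x^T (A^*) y, i.e. x^T A^T y = x^T (A^*) y. Since this holds for all x, y, we must have A^* = A^T. Therefore
A^* =
[[3, 3],
 [0, -3],
 [2, -1]].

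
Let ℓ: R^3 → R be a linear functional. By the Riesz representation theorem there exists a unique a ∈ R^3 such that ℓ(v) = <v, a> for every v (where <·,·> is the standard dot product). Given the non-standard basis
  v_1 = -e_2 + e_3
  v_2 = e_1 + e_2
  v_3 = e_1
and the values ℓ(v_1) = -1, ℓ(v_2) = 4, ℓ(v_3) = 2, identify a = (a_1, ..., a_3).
a = (2, 2, 1)

Write a = (a_1, ..., a_3) in the standard basis. For each basis vector v_i, ℓ(v_i) = <v_i, a> is a linear equation in the a_j's. Collect the n equations into a matrix system V a = ℓ, where row i of V is v_i (expressed in the standard basis). Since V is invertible (lower-triangular with 1s on the diagonal, up to permutation), solve by back-substitution:
  V =
[[0, -1, 1],
 [1, 1, 0],
 [1, 0, 0]]
  V a = (-1, 4, 2)
Solving gives a = (2, 2, 1).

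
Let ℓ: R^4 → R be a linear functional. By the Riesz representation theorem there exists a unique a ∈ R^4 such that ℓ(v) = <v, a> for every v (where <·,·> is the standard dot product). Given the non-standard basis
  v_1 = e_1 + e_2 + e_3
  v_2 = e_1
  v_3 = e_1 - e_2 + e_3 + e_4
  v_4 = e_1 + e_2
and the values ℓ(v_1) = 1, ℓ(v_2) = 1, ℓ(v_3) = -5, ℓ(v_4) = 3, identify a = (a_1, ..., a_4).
a = (1, 2, -2, -2)

Write a = (a_1, ..., a_4) in the standard basis. For each basis vector v_i, ℓ(v_i) = <v_i, a> is a linear equation in the a_j's. Collect the n equations into a matrix system V a = ℓ, where row i of V is v_i (expressed in the standard basis). Since V is invertible (lower-triangular with 1s on the diagonal, up to permutation), solve by back-substitution:
  V =
[[1, 1, 1, 0],
 [1, 0, 0, 0],
 [1, -1, 1, 1],
 [1, 1, 0, 0]]
  V a = (1, 1, -5, 3)
Solving gives a = (1, 2, -2, -2).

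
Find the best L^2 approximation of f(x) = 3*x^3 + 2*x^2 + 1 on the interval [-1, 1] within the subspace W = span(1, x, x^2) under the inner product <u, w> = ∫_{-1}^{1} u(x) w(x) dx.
g(x) = 2*x^2 + 9*x/5 + 1

The best approximation g ∈ W is the orthogonal projection of f onto W. Writing g = a_0 + a_1 x + a_2 x^2, the coefficients solve the normal equations G · a = b where
  G_{ij} = <φ_i, φ_j> and b_i = <f, φ_i>, with φ_0 = 1, φ_1 = x, φ_2 = x^2.
G =
  [2, 0, 2/3]
  [0, 2/3, 0]
  [2/3, 0, 2/5],
b = (10/3, 6/5, 22/15).
Solving gives a_0 = 1, a_1 = 9/5, a_2 = 2, so
  g(x) = 2*x^2 + 9*x/5 + 1.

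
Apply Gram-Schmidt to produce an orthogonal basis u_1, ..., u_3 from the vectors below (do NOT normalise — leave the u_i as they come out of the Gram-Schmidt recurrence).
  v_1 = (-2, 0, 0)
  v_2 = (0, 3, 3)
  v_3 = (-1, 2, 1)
Orthogonal basis:
  u_1 = (-2, 0, 0)
  u_2 = (0, 3, 3)
  u_3 = (0, 1/2, -1/2)

Apply the Gram-Schmidt recurrence
  u_1 = v_1
  u_i = v_i − Σ_{j<i} ((v_i · u_j) / (u_j · u_j)) · u_j.

Step by step this gives:
  u_1 = (-2, 0, 0)
  u_2 = (0, 3, 3)
  u_3 = (0, 1/2, -1/2)

Orthogonality check:
  u_2 · u_1 = 0 (should be 0)
  u_3 · u_1 = 0 (should be 0)
  u_3 · u_2 = 0 (should be 0)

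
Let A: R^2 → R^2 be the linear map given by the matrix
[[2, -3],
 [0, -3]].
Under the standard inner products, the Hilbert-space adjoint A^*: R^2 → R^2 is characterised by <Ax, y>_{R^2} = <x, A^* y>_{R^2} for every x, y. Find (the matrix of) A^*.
A^* = A^T =
[[2, 0],
 [-3, -3]]

For real matrices with standard dot products, the defining identity <Ax, y> = <x, A^* y> gives (Ax)^T y = x^T (A^*) y, i.e. x^T A^T y = x^T (A^*) y. Since this holds for all x, y, we must have A^* = A^T. Therefore
A^* =
[[2, 0],
 [-3, -3]].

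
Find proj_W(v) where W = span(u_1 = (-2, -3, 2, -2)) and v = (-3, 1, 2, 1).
proj_W(v) = (-10/21, -5/7, 10/21, -10/21)

Set up U = [u_1 | ... | u_1] ∈ R^(4×1). The projector onto W = col(U) is P = U (U^T U)^(-1) U^T.
Compute U^T U =
  [21],
and U^T v = (5).
Solve U^T U · c = U^T v for the coefficients: c = (5/21). The projection is proj_W(v) = U c.
Check: (v - proj_W(v)) · u_1 = 0  (should be 0).
Result: proj_W(v) = (-10/21, -5/7, 10/21, -10/21).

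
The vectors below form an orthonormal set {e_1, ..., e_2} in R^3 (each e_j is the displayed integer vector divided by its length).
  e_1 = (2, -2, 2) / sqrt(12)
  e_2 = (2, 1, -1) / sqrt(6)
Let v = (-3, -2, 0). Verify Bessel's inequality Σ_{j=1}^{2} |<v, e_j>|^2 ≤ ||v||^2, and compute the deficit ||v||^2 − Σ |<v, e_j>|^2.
Σ |<v, e_j>|^2 = 11; ||v||^2 = 13; deficit = 2

Write each e_j = u_j / sqrt(<u_j, u_j>) where u_j is the displayed integer vector. Then <v, e_j> = <v, u_j> / sqrt(<u_j, u_j>), so |<v, e_j>|^2 = <v, u_j>^2 / <u_j, u_j>.
Coefficients: <v, e_1> = -2/sqrt(12), <v, e_2> = -8/sqrt(6).
Square and sum: Σ |<v, e_j>|^2 = 11.
Compute ||v||^2 = v·v = 13.
Deficit = 13 − 11 = 2 ≥ 0, confirming Bessel's inequality. (The deficit equals ||v − Σ <v,e_j> e_j||^2, the squared distance from v to span{e_j}.)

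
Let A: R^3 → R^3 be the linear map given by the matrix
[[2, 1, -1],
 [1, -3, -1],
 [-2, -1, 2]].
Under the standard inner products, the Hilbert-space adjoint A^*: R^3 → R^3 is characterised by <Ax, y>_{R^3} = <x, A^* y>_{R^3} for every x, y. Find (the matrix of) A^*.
A^* = A^T =
[[2, 1, -2],
 [1, -3, -1],
 [-1, -1, 2]]

For real matrices with standard dot products, the defining identity <Ax, y> = <x, A^* y> gives (Ax)^T y = x^T (A^*) y, i.e. x^T A^T y = x^T (A^*) y. Since this holds for all x, y, we must have A^* = A^T. Therefore
A^* =
[[2, 1, -2],
 [1, -3, -1],
 [-1, -1, 2]].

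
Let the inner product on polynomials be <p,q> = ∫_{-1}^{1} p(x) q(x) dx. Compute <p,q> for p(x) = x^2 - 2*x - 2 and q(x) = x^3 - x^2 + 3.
<p,q> = -148/15

Expand the product: p(x)·q(x) = x^5 - 3*x^4 + 5*x^2 - 6*x - 6.
∫_{-1}^{1} of each monomial x^k gives [2/(k+1) if k even, 0 if k odd]. Integrating term-by-term (or equivalently evaluating the antiderivative F(x) = x^6/6 - 3*x^5/5 + 5*x^3/3 - 3*x^2 - 6*x at the endpoints):
  F(1) − F(−1) = -233/30 − (21/10) = -148/15.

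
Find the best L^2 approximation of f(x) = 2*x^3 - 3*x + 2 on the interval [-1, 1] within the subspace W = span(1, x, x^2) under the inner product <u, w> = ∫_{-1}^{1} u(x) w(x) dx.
g(x) = 2 - 9*x/5

The best approximation g ∈ W is the orthogonal projection of f onto W. Writing g = a_0 + a_1 x + a_2 x^2, the coefficients solve the normal equations G · a = b where
  G_{ij} = <φ_i, φ_j> and b_i = <f, φ_i>, with φ_0 = 1, φ_1 = x, φ_2 = x^2.
G =
  [2, 0, 2/3]
  [0, 2/3, 0]
  [2/3, 0, 2/5],
b = (4, -6/5, 4/3).
Solving gives a_0 = 2, a_1 = -9/5, a_2 = 0, so
  g(x) = 2 - 9*x/5.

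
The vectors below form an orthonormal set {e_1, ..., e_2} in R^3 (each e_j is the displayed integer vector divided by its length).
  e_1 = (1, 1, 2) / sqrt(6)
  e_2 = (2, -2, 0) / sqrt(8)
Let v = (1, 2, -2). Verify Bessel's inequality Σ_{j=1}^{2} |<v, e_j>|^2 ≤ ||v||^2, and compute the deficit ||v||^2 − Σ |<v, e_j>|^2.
Σ |<v, e_j>|^2 = 2/3; ||v||^2 = 9; deficit = 25/3

Write each e_j = u_j / sqrt(<u_j, u_j>) where u_j is the displayed integer vector. Then <v, e_j> = <v, u_j> / sqrt(<u_j, u_j>), so |<v, e_j>|^2 = <v, u_j>^2 / <u_j, u_j>.
Coefficients: <v, e_1> = -1/sqrt(6), <v, e_2> = -2/sqrt(8).
Square and sum: Σ |<v, e_j>|^2 = 2/3.
Compute ||v||^2 = v·v = 9.
Deficit = 9 − 2/3 = 25/3 ≥ 0, confirming Bessel's inequality. (The deficit equals ||v − Σ <v,e_j> e_j||^2, the squared distance from v to span{e_j}.)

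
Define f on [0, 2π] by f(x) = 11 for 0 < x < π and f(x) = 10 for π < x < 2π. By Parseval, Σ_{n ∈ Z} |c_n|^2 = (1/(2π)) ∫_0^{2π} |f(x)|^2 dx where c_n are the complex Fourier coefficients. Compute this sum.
Σ |c_n|^2 = 221/2

Parseval equates the L^2 energy of f (normalised by 1/(2π)) with the ℓ^2 sum of its Fourier coefficients: (1/(2π)) ∫_0^{2π} |f|^2 = Σ |c_n|^2.
Compute the left side: (1/(2π)) [∫_0^π 11^2 dx + ∫_π^{2π} 10^2 dx] = (1/(2π)) · (121π + 100π) = (121 + 100)/2 = 221/2.
So Σ_{n ∈ Z} |c_n|^2 = 221/2.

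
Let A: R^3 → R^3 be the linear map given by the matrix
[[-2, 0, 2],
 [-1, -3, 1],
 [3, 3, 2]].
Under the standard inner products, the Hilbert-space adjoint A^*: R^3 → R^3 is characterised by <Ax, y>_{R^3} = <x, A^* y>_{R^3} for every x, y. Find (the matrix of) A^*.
A^* = A^T =
[[-2, -1, 3],
 [0, -3, 3],
 [2, 1, 2]]

For real matrices with standard dot products, the defining identity <Ax, y> = <x, A^* y> gives (Ax)^T y = x^T (A^*) y, i.e. x^T A^T y = x^T (A^*) y. Since this holds for all x, y, we must have A^* = A^T. Therefore
A^* =
[[-2, -1, 3],
 [0, -3, 3],
 [2, 1, 2]].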